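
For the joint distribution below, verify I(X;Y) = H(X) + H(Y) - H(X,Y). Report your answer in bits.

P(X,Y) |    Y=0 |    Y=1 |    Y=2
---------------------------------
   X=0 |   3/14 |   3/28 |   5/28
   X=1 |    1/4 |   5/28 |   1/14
I(X;Y) = 0.0492 bits

Mutual information has multiple equivalent forms:
- I(X;Y) = H(X) - H(X|Y)
- I(X;Y) = H(Y) - H(Y|X)
- I(X;Y) = H(X) + H(Y) - H(X,Y)

Computing all quantities:
H(X) = 1.0000, H(Y) = 1.5303, H(X,Y) = 2.4811
H(X|Y) = 0.9508, H(Y|X) = 1.4811

Verification:
H(X) - H(X|Y) = 1.0000 - 0.9508 = 0.0492
H(Y) - H(Y|X) = 1.5303 - 1.4811 = 0.0492
H(X) + H(Y) - H(X,Y) = 1.0000 + 1.5303 - 2.4811 = 0.0492

All forms give I(X;Y) = 0.0492 bits. ✓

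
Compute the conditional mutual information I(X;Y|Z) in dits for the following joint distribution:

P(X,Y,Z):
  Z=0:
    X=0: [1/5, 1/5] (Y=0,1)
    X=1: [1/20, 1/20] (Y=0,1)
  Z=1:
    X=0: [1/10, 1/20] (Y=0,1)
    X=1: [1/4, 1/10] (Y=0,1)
0.0002 dits

Conditional mutual information: I(X;Y|Z) = H(X|Z) + H(Y|Z) - H(X,Y|Z)

H(Z) = 0.3010
H(X,Z) = 0.5423 → H(X|Z) = 0.2413
H(Y,Z) = 0.5842 → H(Y|Z) = 0.2832
H(X,Y,Z) = 0.8253 → H(X,Y|Z) = 0.5242

I(X;Y|Z) = 0.2413 + 0.2832 - 0.5242 = 0.0002 dits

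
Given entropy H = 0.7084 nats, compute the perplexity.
2.0307

Perplexity is e^H (or exp(H) for natural log).

H = 0.7084 nats
Perplexity = e^0.7084 = 2.0307

Interpretation: The model's uncertainty is equivalent to choosing uniformly among 2.0 options.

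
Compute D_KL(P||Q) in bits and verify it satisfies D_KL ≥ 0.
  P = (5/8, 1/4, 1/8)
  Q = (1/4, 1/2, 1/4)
0.4512 bits

KL divergence satisfies the Gibbs inequality: D_KL(P||Q) ≥ 0 for all distributions P, Q.

D_KL(P||Q) = Σ p(x) log(p(x)/q(x))
Term by term:
  x=0: 5/8 × log_2[(5/8)/(1/4)] = 0.8262
  x=1: 1/4 × log_2[(1/4)/(1/2)] = -0.2500
  x=2: 1/8 × log_2[(1/8)/(1/4)] = -0.1250
D_KL(P||Q) = 0.4512 bits

D_KL(P||Q) = 0.4512 ≥ 0 ✓

This non-negativity is a fundamental property: relative entropy cannot be negative because it measures how different Q is from P.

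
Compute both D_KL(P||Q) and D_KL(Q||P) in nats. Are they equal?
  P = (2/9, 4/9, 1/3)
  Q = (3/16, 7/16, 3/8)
D_KL(P||Q) = 0.0055, D_KL(Q||P) = 0.0054

KL divergence is not symmetric: D_KL(P||Q) ≠ D_KL(Q||P) in general.

D_KL(P||Q) = 0.0055 nats
D_KL(Q||P) = 0.0054 nats

No, they are not equal!

This asymmetry is why KL divergence is not a true distance metric.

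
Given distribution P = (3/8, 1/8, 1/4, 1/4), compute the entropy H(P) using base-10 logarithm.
0.5737 dits

Shannon entropy is H(X) = -Σ p(x) log p(x).

For P = (3/8, 1/8, 1/4, 1/4):
H = -3/8 × log_10(3/8) -1/8 × log_10(1/8) -1/4 × log_10(1/4) -1/4 × log_10(1/4)
H = 0.5737 dits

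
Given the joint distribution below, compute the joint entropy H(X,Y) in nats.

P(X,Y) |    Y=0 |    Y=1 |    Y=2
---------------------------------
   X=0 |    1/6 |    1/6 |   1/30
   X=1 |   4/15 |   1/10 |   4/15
1.6458 nats

Joint entropy is H(X,Y) = -Σ_{x,y} p(x,y) log p(x,y).

Summing over all non-zero entries:
H(X,Y) = -[1/6·log_e(1/6) + 1/6·log_e(1/6) + 1/30·log_e(1/30) + 4/15·log_e(4/15) + 1/10·log_e(1/10) + 4/15·log_e(4/15)]
H(X,Y) = 1.6458 nats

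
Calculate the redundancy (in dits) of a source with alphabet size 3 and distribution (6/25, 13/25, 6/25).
0.0319 dits

Redundancy measures how far a source is from maximum entropy:
R = H_max - H(X)

Maximum entropy for 3 symbols: H_max = log_10(3) = 0.4771 dits
Actual entropy: H(X) = 0.4452 dits
Redundancy: R = 0.4771 - 0.4452 = 0.0319 dits

This redundancy represents potential for compression: the source could be compressed by 0.0319 dits per symbol.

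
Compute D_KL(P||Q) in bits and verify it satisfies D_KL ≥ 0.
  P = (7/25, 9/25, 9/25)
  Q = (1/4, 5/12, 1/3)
0.0098 bits

KL divergence satisfies the Gibbs inequality: D_KL(P||Q) ≥ 0 for all distributions P, Q.

D_KL(P||Q) = Σ p(x) log(p(x)/q(x))
Term by term:
  x=0: 7/25 × log_2[(7/25)/(1/4)] = 0.0458
  x=1: 9/25 × log_2[(9/25)/(5/12)] = -0.0759
  x=2: 9/25 × log_2[(9/25)/(1/3)] = 0.0400
D_KL(P||Q) = 0.0098 bits

D_KL(P||Q) = 0.0098 ≥ 0 ✓

This non-negativity is a fundamental property: relative entropy cannot be negative because it measures how different Q is from P.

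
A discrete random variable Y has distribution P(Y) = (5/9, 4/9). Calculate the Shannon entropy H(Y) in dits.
0.2983 dits

Shannon entropy is H(X) = -Σ p(x) log p(x).

For P = (5/9, 4/9):
H = -5/9 × log_10(5/9) -4/9 × log_10(4/9)
H = 0.2983 dits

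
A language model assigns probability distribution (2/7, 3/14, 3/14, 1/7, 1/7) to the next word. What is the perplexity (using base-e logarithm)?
4.8264

Perplexity is e^H (or exp(H) for natural log).

First, H = -Σ p log p = 1.5741 nats
Perplexity = e^1.5741 = 4.8264

Interpretation: The model's uncertainty is equivalent to choosing uniformly among 4.8 options.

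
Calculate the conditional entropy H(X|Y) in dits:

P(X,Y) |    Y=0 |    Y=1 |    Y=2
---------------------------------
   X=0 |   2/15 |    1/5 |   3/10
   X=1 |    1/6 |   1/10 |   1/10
0.2701 dits

Using the chain rule: H(X|Y) = H(X,Y) - H(Y)

First, compute H(X,Y) = 0.7430 dits

Marginal P(Y) = (3/10, 3/10, 2/5)
H(Y) = 0.4729 dits

H(X|Y) = H(X,Y) - H(Y) = 0.7430 - 0.4729 = 0.2701 dits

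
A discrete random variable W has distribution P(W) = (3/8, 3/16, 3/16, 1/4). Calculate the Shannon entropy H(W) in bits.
1.9363 bits

Shannon entropy is H(X) = -Σ p(x) log p(x).

For P = (3/8, 3/16, 3/16, 1/4):
H = -3/8 × log_2(3/8) -3/16 × log_2(3/16) -3/16 × log_2(3/16) -1/4 × log_2(1/4)
H = 1.9363 bits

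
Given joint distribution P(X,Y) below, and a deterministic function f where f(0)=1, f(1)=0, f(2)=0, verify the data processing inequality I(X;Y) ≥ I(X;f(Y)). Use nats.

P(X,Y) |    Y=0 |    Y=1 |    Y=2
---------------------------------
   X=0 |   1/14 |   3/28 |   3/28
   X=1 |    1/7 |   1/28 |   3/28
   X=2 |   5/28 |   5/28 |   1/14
I(X;Y) = 0.0616, I(X;f(Y)) = 0.0202, inequality holds: 0.0616 ≥ 0.0202

Data Processing Inequality: For any Markov chain X → Y → Z, we have I(X;Y) ≥ I(X;Z).

Here Z = f(Y) is a deterministic function of Y, forming X → Y → Z.

Original I(X;Y) = 0.0616 nats

After applying f:
P(X,Z) where Z=f(Y):
- P(X,Z=0) = P(X,Y=1) + P(X,Y=2)
- P(X,Z=1) = P(X,Y=0)

I(X;Z) = I(X;f(Y)) = 0.0202 nats

Verification: 0.0616 ≥ 0.0202 ✓

Information cannot be created by processing; the function f can only lose information about X.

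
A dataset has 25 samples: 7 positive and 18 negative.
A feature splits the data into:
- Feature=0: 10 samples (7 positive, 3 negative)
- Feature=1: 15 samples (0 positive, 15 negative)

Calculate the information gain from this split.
0.5029 bits

Information Gain = H(Y) - H(Y|Feature)

Before split:
P(positive) = 7/25 = 0.2800
H(Y) = 0.8555 bits

After split:
Feature=0: H = 0.8813 bits (weight = 10/25)
Feature=1: H = 0.0000 bits (weight = 15/25)
H(Y|Feature) = (10/25)×0.8813 + (15/25)×0.0000 = 0.3525 bits

Information Gain = 0.8555 - 0.3525 = 0.5029 bits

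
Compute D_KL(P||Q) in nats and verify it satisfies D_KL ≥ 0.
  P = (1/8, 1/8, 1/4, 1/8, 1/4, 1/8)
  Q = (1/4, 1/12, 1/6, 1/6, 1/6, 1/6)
0.0949 nats

KL divergence satisfies the Gibbs inequality: D_KL(P||Q) ≥ 0 for all distributions P, Q.

D_KL(P||Q) = Σ p(x) log(p(x)/q(x))
Term by term:
  x=0: 1/8 × log_e[(1/8)/(1/4)] = -0.0866
  x=1: 1/8 × log_e[(1/8)/(1/12)] = 0.0507
  x=2: 1/4 × log_e[(1/4)/(1/6)] = 0.1014
  x=3: 1/8 × log_e[(1/8)/(1/6)] = -0.0360
  x=4: 1/4 × log_e[(1/4)/(1/6)] = 0.1014
  x=5: 1/8 × log_e[(1/8)/(1/6)] = -0.0360
D_KL(P||Q) = 0.0949 nats

D_KL(P||Q) = 0.0949 ≥ 0 ✓

This non-negativity is a fundamental property: relative entropy cannot be negative because it measures how different Q is from P.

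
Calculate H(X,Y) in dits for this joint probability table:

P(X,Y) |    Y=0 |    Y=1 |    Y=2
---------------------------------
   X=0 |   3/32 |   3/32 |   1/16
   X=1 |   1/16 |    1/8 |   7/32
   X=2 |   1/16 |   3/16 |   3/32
0.9085 dits

Joint entropy is H(X,Y) = -Σ_{x,y} p(x,y) log p(x,y).

Summing over all non-zero entries:
H(X,Y) = -[3/32·log_10(3/32) + 3/32·log_10(3/32) + 1/16·log_10(1/16) + 1/16·log_10(1/16) + 1/8·log_10(1/8) + 7/32·log_10(7/32) + 1/16·log_10(1/16) + 3/16·log_10(3/16) + 3/32·log_10(3/32)]
H(X,Y) = 0.9085 dits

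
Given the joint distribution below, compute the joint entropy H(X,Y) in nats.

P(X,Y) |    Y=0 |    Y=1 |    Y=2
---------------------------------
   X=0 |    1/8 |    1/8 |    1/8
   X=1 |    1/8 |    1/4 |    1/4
1.7329 nats

Joint entropy is H(X,Y) = -Σ_{x,y} p(x,y) log p(x,y).

Summing over all non-zero entries:
H(X,Y) = -[1/8·log_e(1/8) + 1/8·log_e(1/8) + 1/8·log_e(1/8) + 1/8·log_e(1/8) + 1/4·log_e(1/4) + 1/4·log_e(1/4)]
H(X,Y) = 1.7329 nats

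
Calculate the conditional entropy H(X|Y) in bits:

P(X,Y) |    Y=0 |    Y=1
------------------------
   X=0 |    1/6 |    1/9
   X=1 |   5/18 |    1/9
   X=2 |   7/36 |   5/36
1.5599 bits

Using the chain rule: H(X|Y) = H(X,Y) - H(Y)

First, compute H(X,Y) = 2.5035 bits

Marginal P(Y) = (23/36, 13/36)
H(Y) = 0.9436 bits

H(X|Y) = H(X,Y) - H(Y) = 2.5035 - 0.9436 = 1.5599 bits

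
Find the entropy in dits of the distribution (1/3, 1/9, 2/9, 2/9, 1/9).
0.6614 dits

Shannon entropy is H(X) = -Σ p(x) log p(x).

For P = (1/3, 1/9, 2/9, 2/9, 1/9):
H = -1/3 × log_10(1/3) -1/9 × log_10(1/9) -2/9 × log_10(2/9) -2/9 × log_10(2/9) -1/9 × log_10(1/9)
H = 0.6614 dits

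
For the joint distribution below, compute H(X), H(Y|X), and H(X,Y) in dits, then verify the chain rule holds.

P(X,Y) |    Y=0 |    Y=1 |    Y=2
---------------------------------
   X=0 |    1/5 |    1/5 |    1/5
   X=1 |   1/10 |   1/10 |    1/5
H(X,Y) = 0.7592, H(X) = 0.2923, H(Y|X) = 0.4669 (all in dits)

Chain rule: H(X,Y) = H(X) + H(Y|X)

Left side — joint entropy directly:
H(X,Y) = -Σ p(x,y) log p(x,y) = 0.7592 dits

Right side — compute H(Y|X) from the conditional distributions:
P(X) = (3/5, 2/5), so H(X) = 0.2923 dits
H(Y|X) = Σ_x P(X=x) · H(Y|X=x):
  P(Y|X=0) = (1/3, 1/3, 1/3), H(Y|X=0) = 0.4771, weight P(X=0) = 3/5
  P(Y|X=1) = (1/4, 1/4, 1/2), H(Y|X=1) = 0.4515, weight P(X=1) = 2/5
H(Y|X) = 0.4669 dits

H(X) + H(Y|X) = 0.2923 + 0.4669 = 0.7592 dits

Both sides equal 0.7592 dits. ✓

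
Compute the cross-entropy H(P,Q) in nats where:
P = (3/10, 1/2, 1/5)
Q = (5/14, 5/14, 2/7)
1.0742 nats

Cross-entropy: H(P,Q) = -Σ p(x) log q(x)

Alternatively: H(P,Q) = H(P) + D_KL(P||Q)
H(P) = 1.0297 nats
D_KL(P||Q) = 0.0446 nats

H(P,Q) = 1.0297 + 0.0446 = 1.0742 nats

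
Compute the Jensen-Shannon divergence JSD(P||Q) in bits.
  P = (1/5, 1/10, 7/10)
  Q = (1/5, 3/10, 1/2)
0.0498 bits

Jensen-Shannon divergence is:
JSD(P||Q) = 0.5 × D_KL(P||M) + 0.5 × D_KL(Q||M)
where M = 0.5 × (P + Q) is the mixture distribution.

M = 0.5 × (1/5, 1/10, 7/10) + 0.5 × (1/5, 3/10, 1/2) = (1/5, 1/5, 3/5)

D_KL(P||M) = 0.0557 bits
D_KL(Q||M) = 0.0440 bits

JSD(P||Q) = 0.5 × 0.0557 + 0.5 × 0.0440 = 0.0498 bits

Unlike KL divergence, JSD is symmetric and bounded: 0 ≤ JSD ≤ log(2).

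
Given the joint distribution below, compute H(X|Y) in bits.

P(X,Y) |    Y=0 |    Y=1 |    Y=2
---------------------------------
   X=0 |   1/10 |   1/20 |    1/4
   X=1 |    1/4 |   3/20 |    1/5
0.9103 bits

Using the chain rule: H(X|Y) = H(X,Y) - H(Y)

First, compute H(X,Y) = 2.4232 bits

Marginal P(Y) = (7/20, 1/5, 9/20)
H(Y) = 1.5129 bits

H(X|Y) = H(X,Y) - H(Y) = 2.4232 - 1.5129 = 0.9103 bits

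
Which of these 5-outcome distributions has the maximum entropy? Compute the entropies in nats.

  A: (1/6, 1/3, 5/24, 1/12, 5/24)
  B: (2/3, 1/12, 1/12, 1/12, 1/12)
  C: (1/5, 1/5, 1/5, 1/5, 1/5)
C

For a discrete distribution over n outcomes, entropy is maximized by the uniform distribution.

Computing entropies:
H(A) = 1.5255 nats
H(B) = 1.0986 nats
H(C) = 1.6094 nats

The uniform distribution (where all probabilities equal 1/5) achieves the maximum entropy of log_e(5) = 1.6094 nats.

Distribution C has the highest entropy.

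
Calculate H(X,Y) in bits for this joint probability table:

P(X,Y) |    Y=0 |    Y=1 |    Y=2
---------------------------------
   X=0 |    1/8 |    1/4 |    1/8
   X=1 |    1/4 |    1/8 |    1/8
2.5000 bits

Joint entropy is H(X,Y) = -Σ_{x,y} p(x,y) log p(x,y).

Summing over all non-zero entries:
H(X,Y) = -[1/8·log_2(1/8) + 1/4·log_2(1/4) + 1/8·log_2(1/8) + 1/4·log_2(1/4) + 1/8·log_2(1/8) + 1/8·log_2(1/8)]
H(X,Y) = 2.5000 bits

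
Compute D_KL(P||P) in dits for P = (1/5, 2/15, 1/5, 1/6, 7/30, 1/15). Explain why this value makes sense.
0.0000 dits

KL divergence satisfies the Gibbs inequality: D_KL(P||Q) ≥ 0 for all distributions P, Q.

D_KL(P||Q) = Σ p(x) log(p(x)/q(x))
Each term is p(x) × log_10(p(x)/p(x)) = p(x) × log_10(1) = 0, so the sum is 0.
D_KL(P||Q) = 0.0000 dits

When P = Q, the KL divergence is exactly 0, as there is no 'divergence' between identical distributions.

This non-negativity is a fundamental property: relative entropy cannot be negative because it measures how different Q is from P.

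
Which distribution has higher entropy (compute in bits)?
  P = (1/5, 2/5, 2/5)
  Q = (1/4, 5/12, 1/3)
Q

Computing entropies in bits:
H(P) = 1.5219
H(Q) = 1.5546

Distribution Q has higher entropy.

Intuition: The distribution closer to uniform (more spread out) has higher entropy.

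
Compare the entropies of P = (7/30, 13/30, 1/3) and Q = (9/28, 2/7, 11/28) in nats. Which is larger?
Q

Computing entropies in nats:
H(P) = 1.0681
H(Q) = 1.0898

Distribution Q has higher entropy.

Intuition: The distribution closer to uniform (more spread out) has higher entropy.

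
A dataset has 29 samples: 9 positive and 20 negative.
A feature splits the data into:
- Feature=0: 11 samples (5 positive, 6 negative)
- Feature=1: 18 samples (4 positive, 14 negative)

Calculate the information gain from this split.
0.0422 bits

Information Gain = H(Y) - H(Y|Feature)

Before split:
P(positive) = 9/29 = 0.3103
H(Y) = 0.8936 bits

After split:
Feature=0: H = 0.9940 bits (weight = 11/29)
Feature=1: H = 0.7642 bits (weight = 18/29)
H(Y|Feature) = (11/29)×0.9940 + (18/29)×0.7642 = 0.8514 bits

Information Gain = 0.8936 - 0.8514 = 0.0422 bits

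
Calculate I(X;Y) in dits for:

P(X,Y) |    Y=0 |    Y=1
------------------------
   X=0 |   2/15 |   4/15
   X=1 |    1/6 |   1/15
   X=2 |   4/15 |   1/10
0.0327 dits

Mutual information: I(X;Y) = H(X) + H(Y) - H(X,Y)

Marginals:
P(X) = (2/5, 7/30, 11/30), H(X) = 0.4664 dits
P(Y) = (17/30, 13/30), H(Y) = 0.2972 dits

Joint entropy: H(X,Y) = 0.7309 dits

I(X;Y) = 0.4664 + 0.2972 - 0.7309 = 0.0327 dits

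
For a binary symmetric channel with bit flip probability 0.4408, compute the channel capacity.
0.0101 bits

For a binary symmetric channel (BSC) with error probability p:
Capacity C = 1 - H(p) bits per symbol

where H(p) = -p log₂(p) - (1-p) log₂(1-p) is the binary entropy function.

H(0.4408) = 0.9899 bits
C = 1 - 0.9899 = 0.0101 bits per symbol

This means we can reliably transmit up to 0.0101 bits of information per channel use.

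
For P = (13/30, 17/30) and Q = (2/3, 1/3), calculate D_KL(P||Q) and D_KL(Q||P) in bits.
D_KL(P||Q) = 0.1645, D_KL(Q||P) = 0.1591

KL divergence is not symmetric: D_KL(P||Q) ≠ D_KL(Q||P) in general.

D_KL(P||Q) = 0.1645 bits
D_KL(Q||P) = 0.1591 bits

No, they are not equal!

This asymmetry is why KL divergence is not a true distance metric.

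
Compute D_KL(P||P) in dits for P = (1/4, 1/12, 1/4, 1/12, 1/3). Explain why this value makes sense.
0.0000 dits

KL divergence satisfies the Gibbs inequality: D_KL(P||Q) ≥ 0 for all distributions P, Q.

D_KL(P||Q) = Σ p(x) log(p(x)/q(x))
Each term is p(x) × log_10(p(x)/p(x)) = p(x) × log_10(1) = 0, so the sum is 0.
D_KL(P||Q) = 0.0000 dits

When P = Q, the KL divergence is exactly 0, as there is no 'divergence' between identical distributions.

This non-negativity is a fundamental property: relative entropy cannot be negative because it measures how different Q is from P.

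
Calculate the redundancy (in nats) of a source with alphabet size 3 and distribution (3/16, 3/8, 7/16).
0.0553 nats

Redundancy measures how far a source is from maximum entropy:
R = H_max - H(X)

Maximum entropy for 3 symbols: H_max = log_e(3) = 1.0986 nats
Actual entropy: H(X) = 1.0434 nats
Redundancy: R = 1.0986 - 1.0434 = 0.0553 nats

This redundancy represents potential for compression: the source could be compressed by 0.0553 nats per symbol.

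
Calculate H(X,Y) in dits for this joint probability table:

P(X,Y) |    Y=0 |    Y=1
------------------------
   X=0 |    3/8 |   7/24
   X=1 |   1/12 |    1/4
0.5563 dits

Joint entropy is H(X,Y) = -Σ_{x,y} p(x,y) log p(x,y).

Summing over all non-zero entries:
H(X,Y) = -[3/8·log_10(3/8) + 7/24·log_10(7/24) + 1/12·log_10(1/12) + 1/4·log_10(1/4)]
H(X,Y) = 0.5563 dits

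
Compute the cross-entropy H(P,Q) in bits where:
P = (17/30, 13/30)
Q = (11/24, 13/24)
1.0211 bits

Cross-entropy: H(P,Q) = -Σ p(x) log q(x)

Alternatively: H(P,Q) = H(P) + D_KL(P||Q)
H(P) = 0.9871 bits
D_KL(P||Q) = 0.0340 bits

H(P,Q) = 0.9871 + 0.0340 = 1.0211 bits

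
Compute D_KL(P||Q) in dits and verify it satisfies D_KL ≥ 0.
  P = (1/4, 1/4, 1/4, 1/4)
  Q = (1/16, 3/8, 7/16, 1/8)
0.1210 dits

KL divergence satisfies the Gibbs inequality: D_KL(P||Q) ≥ 0 for all distributions P, Q.

D_KL(P||Q) = Σ p(x) log(p(x)/q(x))
Term by term:
  x=0: 1/4 × log_10[(1/4)/(1/16)] = 0.1505
  x=1: 1/4 × log_10[(1/4)/(3/8)] = -0.0440
  x=2: 1/4 × log_10[(1/4)/(7/16)] = -0.0608
  x=3: 1/4 × log_10[(1/4)/(1/8)] = 0.0753
D_KL(P||Q) = 0.1210 dits

D_KL(P||Q) = 0.1210 ≥ 0 ✓

This non-negativity is a fundamental property: relative entropy cannot be negative because it measures how different Q is from P.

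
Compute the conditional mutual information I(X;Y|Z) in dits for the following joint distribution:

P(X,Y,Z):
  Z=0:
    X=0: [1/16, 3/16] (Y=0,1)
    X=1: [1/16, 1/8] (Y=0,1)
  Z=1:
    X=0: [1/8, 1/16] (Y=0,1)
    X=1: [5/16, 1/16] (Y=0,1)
0.0050 dits

Conditional mutual information: I(X;Y|Z) = H(X|Z) + H(Y|Z) - H(X,Y|Z)

H(Z) = 0.2976
H(X,Z) = 0.5829 → H(X|Z) = 0.2852
H(Y,Z) = 0.5407 → H(Y|Z) = 0.2431
H(X,Y,Z) = 0.8210 → H(X,Y|Z) = 0.5233

I(X;Y|Z) = 0.2852 + 0.2431 - 0.5233 = 0.0050 dits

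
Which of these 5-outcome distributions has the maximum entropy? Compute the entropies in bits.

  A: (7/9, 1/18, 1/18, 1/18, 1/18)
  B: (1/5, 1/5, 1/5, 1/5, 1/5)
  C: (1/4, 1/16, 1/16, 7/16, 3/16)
B

For a discrete distribution over n outcomes, entropy is maximized by the uniform distribution.

Computing entropies:
H(A) = 1.2086 bits
H(B) = 2.3219 bits
H(C) = 1.9746 bits

The uniform distribution (where all probabilities equal 1/5) achieves the maximum entropy of log_2(5) = 2.3219 bits.

Distribution B has the highest entropy.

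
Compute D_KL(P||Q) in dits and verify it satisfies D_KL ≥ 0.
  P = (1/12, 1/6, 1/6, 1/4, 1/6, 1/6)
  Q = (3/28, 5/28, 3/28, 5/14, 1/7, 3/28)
0.0223 dits

KL divergence satisfies the Gibbs inequality: D_KL(P||Q) ≥ 0 for all distributions P, Q.

D_KL(P||Q) = Σ p(x) log(p(x)/q(x))
Term by term:
  x=0: 1/12 × log_10[(1/12)/(3/28)] = -0.0091
  x=1: 1/6 × log_10[(1/6)/(5/28)] = -0.0050
  x=2: 1/6 × log_10[(1/6)/(3/28)] = 0.0320
  x=3: 1/4 × log_10[(1/4)/(5/14)] = -0.0387
  x=4: 1/6 × log_10[(1/6)/(1/7)] = 0.0112
  x=5: 1/6 × log_10[(1/6)/(3/28)] = 0.0320
D_KL(P||Q) = 0.0223 dits

D_KL(P||Q) = 0.0223 ≥ 0 ✓

This non-negativity is a fundamental property: relative entropy cannot be negative because it measures how different Q is from P.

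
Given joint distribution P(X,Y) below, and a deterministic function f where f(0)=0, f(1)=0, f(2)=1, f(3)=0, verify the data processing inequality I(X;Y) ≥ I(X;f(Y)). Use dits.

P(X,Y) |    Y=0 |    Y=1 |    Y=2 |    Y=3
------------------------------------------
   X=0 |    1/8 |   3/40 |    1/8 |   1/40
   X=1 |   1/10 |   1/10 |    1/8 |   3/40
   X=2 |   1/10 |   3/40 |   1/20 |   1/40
I(X;Y) = 0.0112, I(X;f(Y)) = 0.0040, inequality holds: 0.0112 ≥ 0.0040

Data Processing Inequality: For any Markov chain X → Y → Z, we have I(X;Y) ≥ I(X;Z).

Here Z = f(Y) is a deterministic function of Y, forming X → Y → Z.

Original I(X;Y) = 0.0112 dits

After applying f:
P(X,Z) where Z=f(Y):
- P(X,Z=0) = P(X,Y=0) + P(X,Y=1) + P(X,Y=3)
- P(X,Z=1) = P(X,Y=2)

I(X;Z) = I(X;f(Y)) = 0.0040 dits

Verification: 0.0112 ≥ 0.0040 ✓

Information cannot be created by processing; the function f can only lose information about X.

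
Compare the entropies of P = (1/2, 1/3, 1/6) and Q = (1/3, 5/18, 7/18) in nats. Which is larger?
Q

Computing entropies in nats:
H(P) = 1.0114
H(Q) = 1.0893

Distribution Q has higher entropy.

Intuition: The distribution closer to uniform (more spread out) has higher entropy.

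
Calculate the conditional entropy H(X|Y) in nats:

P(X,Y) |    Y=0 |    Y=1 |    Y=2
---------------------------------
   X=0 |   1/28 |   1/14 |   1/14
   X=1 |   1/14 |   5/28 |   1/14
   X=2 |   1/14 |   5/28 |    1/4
0.9856 nats

Using the chain rule: H(X|Y) = H(X,Y) - H(Y)

First, compute H(X,Y) = 2.0234 nats

Marginal P(Y) = (5/28, 3/7, 11/28)
H(Y) = 1.0378 nats

H(X|Y) = H(X,Y) - H(Y) = 2.0234 - 1.0378 = 0.9856 nats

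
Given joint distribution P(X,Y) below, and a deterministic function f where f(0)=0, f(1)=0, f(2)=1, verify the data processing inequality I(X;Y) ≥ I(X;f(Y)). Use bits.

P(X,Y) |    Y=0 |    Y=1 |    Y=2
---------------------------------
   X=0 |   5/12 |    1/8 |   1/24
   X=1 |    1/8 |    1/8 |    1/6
I(X;Y) = 0.1573, I(X;f(Y)) = 0.1172, inequality holds: 0.1573 ≥ 0.1172

Data Processing Inequality: For any Markov chain X → Y → Z, we have I(X;Y) ≥ I(X;Z).

Here Z = f(Y) is a deterministic function of Y, forming X → Y → Z.

Original I(X;Y) = 0.1573 bits

After applying f:
P(X,Z) where Z=f(Y):
- P(X,Z=0) = P(X,Y=0) + P(X,Y=1)
- P(X,Z=1) = P(X,Y=2)

I(X;Z) = I(X;f(Y)) = 0.1172 bits

Verification: 0.1573 ≥ 0.1172 ✓

Information cannot be created by processing; the function f can only lose information about X.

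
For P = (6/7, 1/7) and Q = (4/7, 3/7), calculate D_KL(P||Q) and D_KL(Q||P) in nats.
D_KL(P||Q) = 0.1906, D_KL(Q||P) = 0.2391

KL divergence is not symmetric: D_KL(P||Q) ≠ D_KL(Q||P) in general.

D_KL(P||Q) = 0.1906 nats
D_KL(Q||P) = 0.2391 nats

No, they are not equal!

This asymmetry is why KL divergence is not a true distance metric.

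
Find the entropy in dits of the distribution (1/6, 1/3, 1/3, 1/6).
0.5775 dits

Shannon entropy is H(X) = -Σ p(x) log p(x).

For P = (1/6, 1/3, 1/3, 1/6):
H = -1/6 × log_10(1/6) -1/3 × log_10(1/3) -1/3 × log_10(1/3) -1/6 × log_10(1/6)
H = 0.5775 dits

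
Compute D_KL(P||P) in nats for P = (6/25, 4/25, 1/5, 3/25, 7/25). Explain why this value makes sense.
0.0000 nats

KL divergence satisfies the Gibbs inequality: D_KL(P||Q) ≥ 0 for all distributions P, Q.

D_KL(P||Q) = Σ p(x) log(p(x)/q(x))
Each term is p(x) × log_e(p(x)/p(x)) = p(x) × log_e(1) = 0, so the sum is 0.
D_KL(P||Q) = 0.0000 nats

When P = Q, the KL divergence is exactly 0, as there is no 'divergence' between identical distributions.

This non-negativity is a fundamental property: relative entropy cannot be negative because it measures how different Q is from P.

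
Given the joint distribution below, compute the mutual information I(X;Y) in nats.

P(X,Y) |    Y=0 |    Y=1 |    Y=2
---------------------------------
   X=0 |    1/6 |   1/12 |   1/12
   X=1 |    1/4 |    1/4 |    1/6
0.0095 nats

Mutual information: I(X;Y) = H(X) + H(Y) - H(X,Y)

Marginals:
P(X) = (1/3, 2/3), H(X) = 0.6365 nats
P(Y) = (5/12, 1/3, 1/4), H(Y) = 1.0776 nats

Joint entropy: H(X,Y) = 1.7046 nats

I(X;Y) = 0.6365 + 1.0776 - 1.7046 = 0.0095 nats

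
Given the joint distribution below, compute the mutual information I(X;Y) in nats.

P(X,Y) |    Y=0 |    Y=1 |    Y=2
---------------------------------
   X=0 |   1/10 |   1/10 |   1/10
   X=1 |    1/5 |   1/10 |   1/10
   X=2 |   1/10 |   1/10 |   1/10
0.0138 nats

Mutual information: I(X;Y) = H(X) + H(Y) - H(X,Y)

Marginals:
P(X) = (3/10, 2/5, 3/10), H(X) = 1.0889 nats
P(Y) = (2/5, 3/10, 3/10), H(Y) = 1.0889 nats

Joint entropy: H(X,Y) = 2.1640 nats

I(X;Y) = 1.0889 + 1.0889 - 2.1640 = 0.0138 nats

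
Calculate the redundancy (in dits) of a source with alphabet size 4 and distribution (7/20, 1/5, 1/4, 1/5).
0.0124 dits

Redundancy measures how far a source is from maximum entropy:
R = H_max - H(X)

Maximum entropy for 4 symbols: H_max = log_10(4) = 0.6021 dits
Actual entropy: H(X) = 0.5897 dits
Redundancy: R = 0.6021 - 0.5897 = 0.0124 dits

This redundancy represents potential for compression: the source could be compressed by 0.0124 dits per symbol.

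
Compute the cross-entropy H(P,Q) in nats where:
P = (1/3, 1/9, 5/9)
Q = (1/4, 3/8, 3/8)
1.1160 nats

Cross-entropy: H(P,Q) = -Σ p(x) log q(x)

Alternatively: H(P,Q) = H(P) + D_KL(P||Q)
H(P) = 0.9369 nats
D_KL(P||Q) = 0.1791 nats

H(P,Q) = 0.9369 + 0.1791 = 1.1160 nats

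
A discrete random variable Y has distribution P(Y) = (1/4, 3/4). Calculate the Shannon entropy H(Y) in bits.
0.8113 bits

Shannon entropy is H(X) = -Σ p(x) log p(x).

For P = (1/4, 3/4):
H = -1/4 × log_2(1/4) -3/4 × log_2(3/4)
H = 0.8113 bits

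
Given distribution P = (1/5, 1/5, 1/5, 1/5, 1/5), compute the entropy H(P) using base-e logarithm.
1.6094 nats

Shannon entropy is H(X) = -Σ p(x) log p(x).

For P = (1/5, 1/5, 1/5, 1/5, 1/5):
H = -1/5 × log_e(1/5) -1/5 × log_e(1/5) -1/5 × log_e(1/5) -1/5 × log_e(1/5) -1/5 × log_e(1/5)
H = 1.6094 nats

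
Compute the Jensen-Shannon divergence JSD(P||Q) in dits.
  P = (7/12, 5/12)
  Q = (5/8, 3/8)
0.0004 dits

Jensen-Shannon divergence is:
JSD(P||Q) = 0.5 × D_KL(P||M) + 0.5 × D_KL(Q||M)
where M = 0.5 × (P + Q) is the mixture distribution.

M = 0.5 × (7/12, 5/12) + 0.5 × (5/8, 3/8) = (0.604167, 0.395833)

D_KL(P||M) = 0.0004 dits
D_KL(Q||M) = 0.0004 dits

JSD(P||Q) = 0.5 × 0.0004 + 0.5 × 0.0004 = 0.0004 dits

Unlike KL divergence, JSD is symmetric and bounded: 0 ≤ JSD ≤ log(2).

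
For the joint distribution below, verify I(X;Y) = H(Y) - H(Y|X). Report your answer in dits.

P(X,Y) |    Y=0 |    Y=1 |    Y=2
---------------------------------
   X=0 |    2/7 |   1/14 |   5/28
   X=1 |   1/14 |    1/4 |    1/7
I(X;Y) = 0.0525 dits

Mutual information has multiple equivalent forms:
- I(X;Y) = H(X) - H(X|Y)
- I(X;Y) = H(Y) - H(Y|X)
- I(X;Y) = H(X) + H(Y) - H(X,Y)

Computing all quantities:
H(X) = 0.2999, H(Y) = 0.4766, H(X,Y) = 0.7240
H(X|Y) = 0.2475, H(Y|X) = 0.4241

Verification:
H(X) - H(X|Y) = 0.2999 - 0.2475 = 0.0525
H(Y) - H(Y|X) = 0.4766 - 0.4241 = 0.0525
H(X) + H(Y) - H(X,Y) = 0.2999 + 0.4766 - 0.7240 = 0.0525

All forms give I(X;Y) = 0.0525 dits. ✓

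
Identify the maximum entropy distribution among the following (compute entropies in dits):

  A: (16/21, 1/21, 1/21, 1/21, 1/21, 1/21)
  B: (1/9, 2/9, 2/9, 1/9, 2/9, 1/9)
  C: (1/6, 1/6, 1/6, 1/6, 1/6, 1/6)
C

For a discrete distribution over n outcomes, entropy is maximized by the uniform distribution.

Computing entropies:
H(A) = 0.4048 dits
H(B) = 0.7536 dits
H(C) = 0.7782 dits

The uniform distribution (where all probabilities equal 1/6) achieves the maximum entropy of log_10(6) = 0.7782 dits.

Distribution C has the highest entropy.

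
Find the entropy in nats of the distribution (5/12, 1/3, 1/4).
1.0776 nats

Shannon entropy is H(X) = -Σ p(x) log p(x).

For P = (5/12, 1/3, 1/4):
H = -5/12 × log_e(5/12) -1/3 × log_e(1/3) -1/4 × log_e(1/4)
H = 1.0776 nats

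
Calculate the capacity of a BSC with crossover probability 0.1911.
0.2962 bits

For a binary symmetric channel (BSC) with error probability p:
Capacity C = 1 - H(p) bits per symbol

where H(p) = -p log₂(p) - (1-p) log₂(1-p) is the binary entropy function.

H(0.1911) = 0.7038 bits
C = 1 - 0.7038 = 0.2962 bits per symbol

This means we can reliably transmit up to 0.2962 bits of information per channel use.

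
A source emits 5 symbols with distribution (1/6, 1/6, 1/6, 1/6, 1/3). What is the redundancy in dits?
0.0212 dits

Redundancy measures how far a source is from maximum entropy:
R = H_max - H(X)

Maximum entropy for 5 symbols: H_max = log_10(5) = 0.6990 dits
Actual entropy: H(X) = 0.6778 dits
Redundancy: R = 0.6990 - 0.6778 = 0.0212 dits

This redundancy represents potential for compression: the source could be compressed by 0.0212 dits per symbol.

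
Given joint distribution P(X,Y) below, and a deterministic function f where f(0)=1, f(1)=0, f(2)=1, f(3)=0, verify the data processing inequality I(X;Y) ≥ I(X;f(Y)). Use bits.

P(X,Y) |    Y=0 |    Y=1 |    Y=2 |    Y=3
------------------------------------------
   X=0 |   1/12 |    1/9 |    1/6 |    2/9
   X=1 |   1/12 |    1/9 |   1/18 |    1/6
I(X;Y) = 0.0276, I(X;f(Y)) = 0.0067, inequality holds: 0.0276 ≥ 0.0067

Data Processing Inequality: For any Markov chain X → Y → Z, we have I(X;Y) ≥ I(X;Z).

Here Z = f(Y) is a deterministic function of Y, forming X → Y → Z.

Original I(X;Y) = 0.0276 bits

After applying f:
P(X,Z) where Z=f(Y):
- P(X,Z=0) = P(X,Y=1) + P(X,Y=3)
- P(X,Z=1) = P(X,Y=0) + P(X,Y=2)

I(X;Z) = I(X;f(Y)) = 0.0067 bits

Verification: 0.0276 ≥ 0.0067 ✓

Information cannot be created by processing; the function f can only lose information about X.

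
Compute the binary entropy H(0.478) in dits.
0.3006 dits

The binary entropy function is:
H(p) = -p log(p) - (1-p) log(1-p)

H(0.478) = -0.478 × log_10(0.478) - 0.522 × log_10(0.522)
H(0.478) = 0.3006 dits

Note: Binary entropy is maximized at p=0.5 (H=1 bit) and minimized at p=0 or p=1 (H=0).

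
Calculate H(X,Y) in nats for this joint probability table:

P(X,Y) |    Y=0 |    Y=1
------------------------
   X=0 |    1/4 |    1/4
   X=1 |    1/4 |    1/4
1.3863 nats

Joint entropy is H(X,Y) = -Σ_{x,y} p(x,y) log p(x,y).

Summing over all non-zero entries:
H(X,Y) = -[1/4·log_e(1/4) + 1/4·log_e(1/4) + 1/4·log_e(1/4) + 1/4·log_e(1/4)]
H(X,Y) = 1.3863 nats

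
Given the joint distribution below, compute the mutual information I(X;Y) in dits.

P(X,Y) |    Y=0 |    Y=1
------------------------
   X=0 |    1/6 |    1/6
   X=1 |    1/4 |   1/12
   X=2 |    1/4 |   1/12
0.0133 dits

Mutual information: I(X;Y) = H(X) + H(Y) - H(X,Y)

Marginals:
P(X) = (1/3, 1/3, 1/3), H(X) = 0.4771 dits
P(Y) = (2/3, 1/3), H(Y) = 0.2764 dits

Joint entropy: H(X,Y) = 0.7403 dits

I(X;Y) = 0.4771 + 0.2764 - 0.7403 = 0.0133 dits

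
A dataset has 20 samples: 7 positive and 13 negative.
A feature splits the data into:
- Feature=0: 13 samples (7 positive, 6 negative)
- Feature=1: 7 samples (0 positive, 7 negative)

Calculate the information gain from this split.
0.2868 bits

Information Gain = H(Y) - H(Y|Feature)

Before split:
P(positive) = 7/20 = 0.3500
H(Y) = 0.9341 bits

After split:
Feature=0: H = 0.9957 bits (weight = 13/20)
Feature=1: H = 0.0000 bits (weight = 7/20)
H(Y|Feature) = (13/20)×0.9957 + (7/20)×0.0000 = 0.6472 bits

Information Gain = 0.9341 - 0.6472 = 0.2868 bits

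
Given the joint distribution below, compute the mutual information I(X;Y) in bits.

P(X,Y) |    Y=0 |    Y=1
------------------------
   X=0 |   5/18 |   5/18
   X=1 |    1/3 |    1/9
0.0480 bits

Mutual information: I(X;Y) = H(X) + H(Y) - H(X,Y)

Marginals:
P(X) = (5/9, 4/9), H(X) = 0.9911 bits
P(Y) = (11/18, 7/18), H(Y) = 0.9641 bits

Joint entropy: H(X,Y) = 1.9072 bits

I(X;Y) = 0.9911 + 0.9641 - 1.9072 = 0.0480 bits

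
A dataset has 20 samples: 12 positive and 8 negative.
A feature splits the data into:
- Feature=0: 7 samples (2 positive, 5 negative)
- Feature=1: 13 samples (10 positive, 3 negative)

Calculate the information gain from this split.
0.1623 bits

Information Gain = H(Y) - H(Y|Feature)

Before split:
P(positive) = 12/20 = 0.6000
H(Y) = 0.9710 bits

After split:
Feature=0: H = 0.8631 bits (weight = 7/20)
Feature=1: H = 0.7793 bits (weight = 13/20)
H(Y|Feature) = (7/20)×0.8631 + (13/20)×0.7793 = 0.8087 bits

Information Gain = 0.9710 - 0.8087 = 0.1623 bits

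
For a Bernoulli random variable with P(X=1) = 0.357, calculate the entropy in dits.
0.2830 dits

The binary entropy function is:
H(p) = -p log(p) - (1-p) log(1-p)

H(0.357) = -0.357 × log_10(0.357) - 0.643 × log_10(0.643)
H(0.357) = 0.2830 dits

Note: Binary entropy is maximized at p=0.5 (H=1 bit) and minimized at p=0 or p=1 (H=0).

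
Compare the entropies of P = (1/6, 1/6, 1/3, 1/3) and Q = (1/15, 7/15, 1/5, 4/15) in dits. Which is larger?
P

Computing entropies in dits:
H(P) = 0.5775
H(Q) = 0.5257

Distribution P has higher entropy.

Intuition: The distribution closer to uniform (more spread out) has higher entropy.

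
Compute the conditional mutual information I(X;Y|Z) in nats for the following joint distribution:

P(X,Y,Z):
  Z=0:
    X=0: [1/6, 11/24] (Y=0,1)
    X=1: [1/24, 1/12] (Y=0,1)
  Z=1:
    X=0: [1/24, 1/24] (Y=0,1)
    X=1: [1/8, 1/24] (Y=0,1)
0.0088 nats

Conditional mutual information: I(X;Y|Z) = H(X|Z) + H(Y|Z) - H(X,Y|Z)

H(Z) = 0.5623
H(X,Z) = 1.0594 → H(X|Z) = 0.4970
H(Y,Z) = 1.1646 → H(Y|Z) = 0.6023
H(X,Y,Z) = 1.6529 → H(X,Y|Z) = 1.0905

I(X;Y|Z) = 0.4970 + 0.6023 - 1.0905 = 0.0088 nats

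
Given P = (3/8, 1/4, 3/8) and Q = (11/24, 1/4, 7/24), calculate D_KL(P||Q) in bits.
0.0274 bits

KL divergence: D_KL(P||Q) = Σ p(x) log(p(x)/q(x))

Computing term by term:
  x=0: 3/8 × log_2[(3/8)/(11/24)] = 3/8 × -0.2895 = -0.1086
  x=1: 1/4 × log_2[(1/4)/(1/4)] = 1/4 × 0.0000 = 0.0000
  x=2: 3/8 × log_2[(3/8)/(7/24)] = 3/8 × 0.3626 = 0.1360

D_KL(P||Q) = 0.0274 bits

Note: KL divergence is always non-negative and equals 0 iff P = Q.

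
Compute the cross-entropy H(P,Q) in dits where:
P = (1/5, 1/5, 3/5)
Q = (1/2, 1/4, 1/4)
0.5419 dits

Cross-entropy: H(P,Q) = -Σ p(x) log q(x)

Alternatively: H(P,Q) = H(P) + D_KL(P||Q)
H(P) = 0.4127 dits
D_KL(P||Q) = 0.1292 dits

H(P,Q) = 0.4127 + 0.1292 = 0.5419 dits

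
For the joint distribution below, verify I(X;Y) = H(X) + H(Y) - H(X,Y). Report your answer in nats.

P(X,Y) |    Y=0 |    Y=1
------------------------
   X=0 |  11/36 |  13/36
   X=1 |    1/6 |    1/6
I(X;Y) = 0.0008 nats

Mutual information has multiple equivalent forms:
- I(X;Y) = H(X) - H(X|Y)
- I(X;Y) = H(Y) - H(Y|X)
- I(X;Y) = H(X) + H(Y) - H(X,Y)

Computing all quantities:
H(X) = 0.6365, H(Y) = 0.6916, H(X,Y) = 1.3273
H(X|Y) = 0.6357, H(Y|X) = 0.6908

Verification:
H(X) - H(X|Y) = 0.6365 - 0.6357 = 0.0008
H(Y) - H(Y|X) = 0.6916 - 0.6908 = 0.0008
H(X) + H(Y) - H(X,Y) = 0.6365 + 0.6916 - 1.3273 = 0.0008

All forms give I(X;Y) = 0.0008 nats. ✓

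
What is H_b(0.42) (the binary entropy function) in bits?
0.9815 bits

The binary entropy function is:
H(p) = -p log(p) - (1-p) log(1-p)

H(0.42) = -0.42 × log_2(0.42) - 0.58 × log_2(0.58)
H(0.42) = 0.9815 bits

Note: Binary entropy is maximized at p=0.5 (H=1 bit) and minimized at p=0 or p=1 (H=0).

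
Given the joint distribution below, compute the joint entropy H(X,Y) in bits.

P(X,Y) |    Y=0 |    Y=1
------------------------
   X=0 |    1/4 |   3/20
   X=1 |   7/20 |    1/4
1.9406 bits

Joint entropy is H(X,Y) = -Σ_{x,y} p(x,y) log p(x,y).

Summing over all non-zero entries:
H(X,Y) = -[1/4·log_2(1/4) + 3/20·log_2(3/20) + 7/20·log_2(7/20) + 1/4·log_2(1/4)]
H(X,Y) = 1.9406 bits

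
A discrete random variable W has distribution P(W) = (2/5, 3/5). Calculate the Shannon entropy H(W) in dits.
0.2923 dits

Shannon entropy is H(X) = -Σ p(x) log p(x).

For P = (2/5, 3/5):
H = -2/5 × log_10(2/5) -3/5 × log_10(3/5)
H = 0.2923 dits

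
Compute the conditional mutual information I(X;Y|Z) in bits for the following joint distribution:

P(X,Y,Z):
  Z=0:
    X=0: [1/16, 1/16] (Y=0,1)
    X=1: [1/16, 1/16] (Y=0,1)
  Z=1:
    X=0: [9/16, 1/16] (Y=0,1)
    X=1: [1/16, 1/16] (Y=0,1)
0.0694 bits

Conditional mutual information: I(X;Y|Z) = H(X|Z) + H(Y|Z) - H(X,Y|Z)

H(Z) = 0.8113
H(X,Z) = 1.5488 → H(X|Z) = 0.7375
H(Y,Z) = 1.5488 → H(Y|Z) = 0.7375
H(X,Y,Z) = 2.2169 → H(X,Y|Z) = 1.4056

I(X;Y|Z) = 0.7375 + 0.7375 - 1.4056 = 0.0694 bits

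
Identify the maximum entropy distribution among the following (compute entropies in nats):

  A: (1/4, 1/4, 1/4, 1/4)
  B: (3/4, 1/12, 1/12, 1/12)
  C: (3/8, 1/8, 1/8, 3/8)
A

For a discrete distribution over n outcomes, entropy is maximized by the uniform distribution.

Computing entropies:
H(A) = 1.3863 nats
H(B) = 0.8370 nats
H(C) = 1.2555 nats

The uniform distribution (where all probabilities equal 1/4) achieves the maximum entropy of log_e(4) = 1.3863 nats.

Distribution A has the highest entropy.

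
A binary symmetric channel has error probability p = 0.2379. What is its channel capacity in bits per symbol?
0.2085 bits

For a binary symmetric channel (BSC) with error probability p:
Capacity C = 1 - H(p) bits per symbol

where H(p) = -p log₂(p) - (1-p) log₂(1-p) is the binary entropy function.

H(0.2379) = 0.7915 bits
C = 1 - 0.7915 = 0.2085 bits per symbol

This means we can reliably transmit up to 0.2085 bits of information per channel use.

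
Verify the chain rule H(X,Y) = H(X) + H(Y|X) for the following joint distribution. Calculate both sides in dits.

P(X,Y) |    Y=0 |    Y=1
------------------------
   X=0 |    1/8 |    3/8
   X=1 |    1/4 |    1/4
H(X,Y) = 0.5737, H(X) = 0.3010, H(Y|X) = 0.2726 (all in dits)

Chain rule: H(X,Y) = H(X) + H(Y|X)

Left side — joint entropy directly:
H(X,Y) = -Σ p(x,y) log p(x,y) = 0.5737 dits

Right side — compute H(Y|X) from the conditional distributions:
P(X) = (1/2, 1/2), so H(X) = 0.3010 dits
H(Y|X) = Σ_x P(X=x) · H(Y|X=x):
  P(Y|X=0) = (1/4, 3/4), H(Y|X=0) = 0.2442, weight P(X=0) = 1/2
  P(Y|X=1) = (1/2, 1/2), H(Y|X=1) = 0.3010, weight P(X=1) = 1/2
H(Y|X) = 0.2726 dits

H(X) + H(Y|X) = 0.3010 + 0.2726 = 0.5737 dits

Both sides equal 0.5737 dits. ✓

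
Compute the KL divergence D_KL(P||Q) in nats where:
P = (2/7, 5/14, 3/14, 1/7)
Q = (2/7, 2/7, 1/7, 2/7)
0.0676 nats

KL divergence: D_KL(P||Q) = Σ p(x) log(p(x)/q(x))

Computing term by term:
  x=0: 2/7 × log_e[(2/7)/(2/7)] = 2/7 × 0.0000 = 0.0000
  x=1: 5/14 × log_e[(5/14)/(2/7)] = 5/14 × 0.2231 = 0.0797
  x=2: 3/14 × log_e[(3/14)/(1/7)] = 3/14 × 0.4055 = 0.0869
  x=3: 1/7 × log_e[(1/7)/(2/7)] = 1/7 × -0.6931 = -0.0990

D_KL(P||Q) = 0.0676 nats

Note: KL divergence is always non-negative and equals 0 iff P = Q.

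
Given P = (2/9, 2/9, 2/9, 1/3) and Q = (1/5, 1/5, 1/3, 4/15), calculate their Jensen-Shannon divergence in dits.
0.0035 dits

Jensen-Shannon divergence is:
JSD(P||Q) = 0.5 × D_KL(P||M) + 0.5 × D_KL(Q||M)
where M = 0.5 × (P + Q) is the mixture distribution.

M = 0.5 × (2/9, 2/9, 2/9, 1/3) + 0.5 × (1/5, 1/5, 1/3, 4/15) = (0.211111, 0.211111, 5/18, 3/10)

D_KL(P||M) = 0.0036 dits
D_KL(Q||M) = 0.0034 dits

JSD(P||Q) = 0.5 × 0.0036 + 0.5 × 0.0034 = 0.0035 dits

Unlike KL divergence, JSD is symmetric and bounded: 0 ≤ JSD ≤ log(2).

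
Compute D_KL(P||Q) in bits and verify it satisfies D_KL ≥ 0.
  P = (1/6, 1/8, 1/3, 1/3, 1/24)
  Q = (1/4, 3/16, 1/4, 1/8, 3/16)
0.3490 bits

KL divergence satisfies the Gibbs inequality: D_KL(P||Q) ≥ 0 for all distributions P, Q.

D_KL(P||Q) = Σ p(x) log(p(x)/q(x))
Term by term:
  x=0: 1/6 × log_2[(1/6)/(1/4)] = -0.0975
  x=1: 1/8 × log_2[(1/8)/(3/16)] = -0.0731
  x=2: 1/3 × log_2[(1/3)/(1/4)] = 0.1383
  x=3: 1/3 × log_2[(1/3)/(1/8)] = 0.4717
  x=4: 1/24 × log_2[(1/24)/(3/16)] = -0.0904
D_KL(P||Q) = 0.3490 bits

D_KL(P||Q) = 0.3490 ≥ 0 ✓

This non-negativity is a fundamental property: relative entropy cannot be negative because it measures how different Q is from P.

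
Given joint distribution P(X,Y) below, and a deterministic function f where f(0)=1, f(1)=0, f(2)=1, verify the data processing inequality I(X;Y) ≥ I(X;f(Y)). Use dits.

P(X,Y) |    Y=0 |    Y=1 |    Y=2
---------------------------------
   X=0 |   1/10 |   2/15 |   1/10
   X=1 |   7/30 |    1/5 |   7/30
I(X;Y) = 0.0021, I(X;f(Y)) = 0.0021, inequality holds: 0.0021 ≥ 0.0021

Data Processing Inequality: For any Markov chain X → Y → Z, we have I(X;Y) ≥ I(X;Z).

Here Z = f(Y) is a deterministic function of Y, forming X → Y → Z.

Original I(X;Y) = 0.0021 dits

After applying f:
P(X,Z) where Z=f(Y):
- P(X,Z=0) = P(X,Y=1)
- P(X,Z=1) = P(X,Y=0) + P(X,Y=2)

I(X;Z) = I(X;f(Y)) = 0.0021 dits

Verification: 0.0021 ≥ 0.0021 ✓

Information cannot be created by processing; the function f can only lose information about X.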